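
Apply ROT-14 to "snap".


Word: "snap"
Shift: 14
Each letter → (letter + shift) mod 26:
  's' (18) + 14 = 6 → 'g'
  'n' (13) + 14 = 1 → 'b'
  'a' (0) + 14 = 14 → 'o'
  'p' (15) + 14 = 3 → 'd'
Result = "gbod"


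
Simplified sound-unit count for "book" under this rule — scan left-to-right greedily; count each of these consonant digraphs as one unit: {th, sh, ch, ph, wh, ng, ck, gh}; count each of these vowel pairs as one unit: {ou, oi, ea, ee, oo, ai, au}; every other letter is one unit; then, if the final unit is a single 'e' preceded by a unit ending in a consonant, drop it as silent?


Word: "book" (4 letters)
Left-to-right scan:
  [1] 'b' (letter)
  [2] 'oo' (vowel-pair)
  [3] 'k' (letter)
Units from scan: 3
Sound units = 3 units


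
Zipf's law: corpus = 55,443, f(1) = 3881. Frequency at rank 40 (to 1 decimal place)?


Zipf's law: f(r) = f(1) / r
f(1) = 3881
f(40) = 3881 / 40
= 97.0 occurrences


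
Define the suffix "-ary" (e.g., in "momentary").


Suffix: -ary
As in: momentary -> moment + -ary
Meaning = relating to


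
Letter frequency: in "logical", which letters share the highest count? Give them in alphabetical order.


Word: "logical"
Letter counts:
  'a': 1
  'c': 1
  'g': 1
  'i': 1
  'l': 2
  'o': 1
Maximum count = 2
Most frequent = 'l' (2 times each)


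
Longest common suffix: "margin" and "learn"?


Word 1: "margin"
Word 2: "learn"
Comparing from end:
  Pos -1: 'n' == 'n'
  Pos -2: 'i' != 'r' (stop)
LCS = "n" (length 1)


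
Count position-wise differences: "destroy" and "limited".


Comparing character by character (same length = 7):
  Pos 0: 'd' vs 'l' !=
  Pos 1: 'e' vs 'i' !=
  Pos 2: 's' vs 'm' !=
  Pos 3: 't' vs 'i' !=
  Pos 4: 'r' vs 't' !=
  Pos 5: 'o' vs 'e' !=
  Pos 6: 'y' vs 'd' !=
Hamming distance = 7


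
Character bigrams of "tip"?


Word: "tip" (length 3)
Number of bigrams = 3 - 2 + 1 = 2
  Position 0: "ti"
  Position 1: "ip"
Bigrams = "ti", "ip"


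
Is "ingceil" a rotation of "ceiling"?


Word: "ceiling", Candidate: "ingceil"
Method: check if candidate is substring of word+word
"ceilingceiling" contains "ingceil"? Yes
Is rotation = Yes


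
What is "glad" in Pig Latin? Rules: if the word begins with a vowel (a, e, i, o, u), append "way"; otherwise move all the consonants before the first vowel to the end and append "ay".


Word: "glad"
Starts with consonant(s) → move to end, add 'ay'
Consonant cluster: "gl"
Pig Latin = "adglay"


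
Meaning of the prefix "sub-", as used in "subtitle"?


Prefix: sub-
Example: subtitle (sub- + title)
Meaning = under / below


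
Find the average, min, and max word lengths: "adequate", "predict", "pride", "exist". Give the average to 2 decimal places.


Lengths: "adequate"=8, "predict"=7, "pride"=5, "exist"=5
Sum = 25, Count = 4
Average = 25/4 = 6.25
= avg=6.25, min=5, max=8


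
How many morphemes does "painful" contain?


Word: "painful"
Morphemes: pain + -ful
Each morpheme carries meaning
= 2 morphemes


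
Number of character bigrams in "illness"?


Word: "illness" (length 7)
Number of 2-grams = length - 2 + 1 = 7 - 2 + 1
= 6


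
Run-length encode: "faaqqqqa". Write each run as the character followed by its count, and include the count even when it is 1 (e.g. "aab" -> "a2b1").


String: "faaqqqqa"
Scanning for consecutive runs:
  'f' x 1
  'a' x 2
  'q' x 4
  'a' x 1
RLE = "f1a2q4a1"


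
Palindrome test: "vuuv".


Word: "vuuv"
Reversed: "vuuv"
Forward == Backward? vuuv == vuuv
Palindrome = Yes


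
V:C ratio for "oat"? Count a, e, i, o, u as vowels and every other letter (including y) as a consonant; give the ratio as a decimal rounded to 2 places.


Word: "oat"
Vowels (a,e,i,o,u): 2
Consonants: 1
Ratio = 2/1
= 2.00


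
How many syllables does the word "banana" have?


Word: "banana"
Syllable breakdown: ba · na · na
Counting: 3 parts
= 3 syllables


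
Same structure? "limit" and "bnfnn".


Pattern of "limit": [0, 1, 2, 1, 3]
Pattern of "bnfnn": [0, 1, 2, 1, 1]
Patterns do not match
Same pattern = No


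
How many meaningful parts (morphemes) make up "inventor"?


Word: "inventor"
Morphemes: invent + -or
Each morpheme carries meaning
= 2 morphemes


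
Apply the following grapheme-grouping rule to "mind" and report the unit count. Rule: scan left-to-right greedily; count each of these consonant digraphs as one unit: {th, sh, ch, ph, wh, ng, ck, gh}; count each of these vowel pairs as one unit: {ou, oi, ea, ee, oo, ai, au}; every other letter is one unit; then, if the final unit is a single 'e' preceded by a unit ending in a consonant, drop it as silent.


Word: "mind" (4 letters)
Left-to-right scan:
  1. 'm' (letter)
  2. 'i' (letter)
  3. 'n' (letter)
  4. 'd' (letter)
Units from scan: 4
Sound units = 4 units


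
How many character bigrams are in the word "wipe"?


Word: "wipe" (length 4)
Number of 2-grams = length - 2 + 1 = 4 - 2 + 1
= 3


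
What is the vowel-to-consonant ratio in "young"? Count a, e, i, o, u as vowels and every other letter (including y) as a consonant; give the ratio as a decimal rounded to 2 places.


Word: "young"
Vowels (a,e,i,o,u): 2
Consonants: 3
Ratio = 2/3
= 0.67


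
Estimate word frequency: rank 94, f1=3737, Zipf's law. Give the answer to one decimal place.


Zipf's law: f(r) = f(1) / r
f(1) = 3737
f(94) = 3737 / 94
= 39.8 occurrences


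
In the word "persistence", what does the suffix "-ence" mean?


Suffix: -ence
As in: persistence -> persist + -ence
Meaning = state of


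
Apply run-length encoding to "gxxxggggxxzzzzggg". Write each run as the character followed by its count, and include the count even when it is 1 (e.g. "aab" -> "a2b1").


String: "gxxxggggxxzzzzggg"
Scanning for consecutive runs:
  'g' x 1
  'x' x 3
  'g' x 4
  'x' x 2
  'z' x 4
  'g' x 3
RLE = "g1x3g4x2z4g3"


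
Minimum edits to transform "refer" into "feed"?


Word 1: "refer" (length 5)
Word 2: "feed" (length 4)
One optimal edit sequence (insert/delete/substitute each cost 1):
  1. substitute 'r' -> 'f'  (+1)
  2. keep 'e'
  3. delete 'f'  (+1)
  4. keep 'e'
  5. substitute 'r' -> 'd'  (+1)
Total edit operations: 3
Edit distance = 3


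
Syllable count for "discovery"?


Word: "discovery"
Syllable breakdown: dis-cov-er-y
Counting: 4 parts
= 4 syllables


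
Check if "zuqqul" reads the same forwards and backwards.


Word: "zuqqul"
Reversed: "luqquz"
Forward == Backward? zuqqul != luqquz
Palindrome = No


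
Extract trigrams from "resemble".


Word: "resemble" (length 8)
Number of trigrams = 8 - 3 + 1 = 6
  Position 0: "res"
  Position 1: "ese"
  Position 2: "sem"
  Position 3: "emb"
  Position 4: "mbl"
  Position 5: "ble"
Trigrams = "res", "ese", "sem", "emb", "mbl", "ble"


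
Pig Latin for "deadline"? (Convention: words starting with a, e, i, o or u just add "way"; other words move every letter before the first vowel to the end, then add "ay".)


Word: "deadline"
Starts with consonant(s) → move to end, add 'ay'
Consonant cluster: "d"
Pig Latin = "eadlineday"


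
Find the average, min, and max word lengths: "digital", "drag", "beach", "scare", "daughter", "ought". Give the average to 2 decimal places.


Lengths: "digital"=7, "drag"=4, "beach"=5, "scare"=5, "daughter"=8, "ought"=5
Sum = 34, Count = 6
Average = 34/6 = 5.67
= avg=5.67, min=4, max=8


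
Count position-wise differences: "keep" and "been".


Comparing character by character (same length = 4):
  Pos 0: 'k' vs 'b' !=
  Pos 1: 'e' vs 'e' =
  Pos 2: 'e' vs 'e' =
  Pos 3: 'p' vs 'n' !=
Hamming distance = 2


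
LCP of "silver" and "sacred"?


Word 1: "silver"
Word 2: "sacred"
Comparing from start:
  Pos 0: 's' == 's'
  Pos 1: 'i' != 'a' (stop)
LCP = "s" (length 1)


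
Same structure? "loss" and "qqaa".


Pattern of "loss": [0, 1, 2, 2]
Pattern of "qqaa": [0, 0, 1, 1]
Patterns do not match
Same pattern = No


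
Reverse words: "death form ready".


Original: "death form ready"
Words (1..n): death | form | ready
Reversed (n..1): ready | form | death
Result = "ready form death"


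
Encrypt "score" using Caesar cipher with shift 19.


Word: "score"
Shift: 19
Each letter → (letter + shift) mod 26:
  's' (18) + 19 = 11 → 'l'
  'c' (2) + 19 = 21 → 'v'
  'o' (14) + 19 = 7 → 'h'
  'r' (17) + 19 = 10 → 'k'
  'e' (4) + 19 = 23 → 'x'
Result = "lvhkx"


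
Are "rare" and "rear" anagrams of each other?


Word 1: "rare" → sorted: aerr
Word 2: "rear" → sorted: aerr
Same letters? aerr == aerr
Anagram = Yes


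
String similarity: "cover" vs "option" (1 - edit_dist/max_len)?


Word 1: "cover" (length 5)
Word 2: "option" (length 6)
One optimal edit sequence:
  1. insert 'o'  (+1)
  2. substitute 'c' -> 'p'  (+1)
  3. substitute 'o' -> 't'  (+1)
  4. substitute 'v' -> 'i'  (+1)
  5. substitute 'e' -> 'o'  (+1)
  6. substitute 'r' -> 'n'  (+1)
Edit distance = 6
Max length = max(5, 6) = 6
Similarity = 1 - 6/6
= 0.0000


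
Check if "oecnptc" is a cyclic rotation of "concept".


Word: "concept", Candidate: "oecnptc"
Method: check if candidate is substring of word+word
"conceptconcept" contains "oecnptc"? No
Is rotation = No


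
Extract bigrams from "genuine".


Word: "genuine" (length 7)
Number of bigrams = 7 - 2 + 1 = 6
  Position 0: "ge"
  Position 1: "en"
  Position 2: "nu"
  Position 3: "ui"
  Position 4: "in"
  Position 5: "ne"
Bigrams = "ge", "en", "nu", "ui", "in", "ne"


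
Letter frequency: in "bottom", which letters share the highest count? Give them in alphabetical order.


Word: "bottom"
Letter counts:
  'b': 1
  'm': 1
  'o': 2
  't': 2
Maximum count = 2
Most frequent = 'o', 't' (2 times each)


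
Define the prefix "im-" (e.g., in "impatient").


Prefix: im-
Example: impatient = im- + patient
Meaning = not / into


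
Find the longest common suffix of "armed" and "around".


Word 1: "armed"
Word 2: "around"
Comparing from end:
  Pos -1: 'd' == 'd'
  Pos -2: 'e' != 'n' (stop)
LCS = "d" (length 1)


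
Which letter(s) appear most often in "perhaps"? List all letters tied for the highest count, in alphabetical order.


Word: "perhaps"
Letter counts:
  'a': 1
  'e': 1
  'h': 1
  'p': 2
  'r': 1
  's': 1
Maximum count = 2
Most frequent = 'p' (2 times each)


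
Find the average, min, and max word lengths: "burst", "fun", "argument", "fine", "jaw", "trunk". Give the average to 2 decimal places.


Lengths: "burst"=5, "fun"=3, "argument"=8, "fine"=4, "jaw"=3, "trunk"=5
Sum = 28, Count = 6
Average = 28/6 = 4.67
= avg=4.67, min=3, max=8


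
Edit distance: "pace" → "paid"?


Word 1: "pace" (length 4)
Word 2: "paid" (length 4)
One optimal edit sequence (insert/delete/substitute each cost 1):
  1. keep 'p'
  2. keep 'a'
  3. substitute 'c' -> 'i'  (+1)
  4. substitute 'e' -> 'd'  (+1)
Total edit operations: 2
Edit distance = 2


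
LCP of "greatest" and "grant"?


Word 1: "greatest"
Word 2: "grant"
Comparing from start:
  Pos 0: 'g' == 'g'
  Pos 1: 'r' == 'r'
  Pos 2: 'e' != 'a' (stop)
LCP = "gr" (length 2)


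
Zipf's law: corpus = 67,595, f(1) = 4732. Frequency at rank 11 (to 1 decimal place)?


Zipf's law: f(r) = f(1) / r
f(1) = 4732
f(11) = 4732 / 11
= 430.2 occurrences


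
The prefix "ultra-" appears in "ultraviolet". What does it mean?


Prefix: ultra-
Example: ultraviolet (ultra- + violet)
Meaning = beyond


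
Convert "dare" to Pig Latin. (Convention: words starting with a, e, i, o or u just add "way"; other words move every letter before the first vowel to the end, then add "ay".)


Word: "dare"
Starts with consonant(s) → move to end, add 'ay'
Consonant cluster: "d"
Pig Latin = "areday"


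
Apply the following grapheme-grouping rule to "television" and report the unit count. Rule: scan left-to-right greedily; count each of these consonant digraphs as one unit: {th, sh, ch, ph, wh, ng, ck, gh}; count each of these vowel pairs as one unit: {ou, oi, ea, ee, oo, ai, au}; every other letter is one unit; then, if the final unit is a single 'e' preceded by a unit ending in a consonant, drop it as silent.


Word: "television" (10 letters)
Left-to-right scan:
  [1] 't' (letter)
  [2] 'e' (letter)
  [3] 'l' (letter)
  [4] 'e' (letter)
  [5] 'v' (letter)
  [6] 'i' (letter)
  [7] 's' (letter)
  [8] 'i' (letter)
  [9] 'o' (letter)
  [10] 'n' (letter)
Units from scan: 10
Sound units = 10 units


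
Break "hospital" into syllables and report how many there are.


Word: "hospital"
Syllable breakdown: hos-pi-tal
Counting: 3 parts
= 3 syllables


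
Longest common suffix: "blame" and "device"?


Word 1: "blame"
Word 2: "device"
Comparing from end:
  Pos -1: 'e' == 'e'
  Pos -2: 'm' != 'c' (stop)
LCS = "e" (length 1)


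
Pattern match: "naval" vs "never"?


Pattern of "naval": [0, 1, 2, 1, 3]
Pattern of "never": [0, 1, 2, 1, 3]
Patterns match
Same pattern = Yes


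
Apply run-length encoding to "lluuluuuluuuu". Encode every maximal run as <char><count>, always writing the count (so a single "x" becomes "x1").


String: "lluuluuuluuuu"
Scanning for consecutive runs:
  'l' x 2
  'u' x 2
  'l' x 1
  'u' x 3
  'l' x 1
  'u' x 4
RLE = "l2u2l1u3l1u4"


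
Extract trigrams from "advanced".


Word: "advanced" (length 8)
Number of trigrams = 8 - 3 + 1 = 6
  Position 0: "adv"
  Position 1: "dva"
  Position 2: "van"
  Position 3: "anc"
  Position 4: "nce"
  Position 5: "ced"
Trigrams = "adv", "dva", "van", "anc", "nce", "ced"


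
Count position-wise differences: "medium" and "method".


Comparing character by character (same length = 6):
  Pos 0: 'm' vs 'm' =
  Pos 1: 'e' vs 'e' =
  Pos 2: 'd' vs 't' !=
  Pos 3: 'i' vs 'h' !=
  Pos 4: 'u' vs 'o' !=
  Pos 5: 'm' vs 'd' !=
Hamming distance = 4


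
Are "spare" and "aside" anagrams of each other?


Word 1: "spare" → sorted: aeprs
Word 2: "aside" → sorted: adeis
Same letters? aeprs != adeis
Anagram = No


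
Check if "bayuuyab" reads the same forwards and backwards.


Word: "bayuuyab"
Reversed: "bayuuyab"
Forward == Backward? bayuuyab == bayuuyab
Palindrome = Yes


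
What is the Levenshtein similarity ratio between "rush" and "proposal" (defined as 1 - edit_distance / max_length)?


Word 1: "rush" (length 4)
Word 2: "proposal" (length 8)
One optimal edit sequence:
  1. insert 'p'  (+1)
  2. keep 'r'
  3. insert 'o'  (+1)
  4. insert 'p'  (+1)
  5. substitute 'u' -> 'o'  (+1)
  6. keep 's'
  7. insert 'a'  (+1)
  8. substitute 'h' -> 'l'  (+1)
Edit distance = 6
Max length = max(4, 8) = 8
Similarity = 1 - 6/8
= 0.2500


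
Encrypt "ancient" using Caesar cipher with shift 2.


Word: "ancient"
Shift: 2
Each letter → (letter + shift) mod 26:
  'a' (0) + 2 = 2 → 'c'
  'n' (13) + 2 = 15 → 'p'
  'c' (2) + 2 = 4 → 'e'
  'i' (8) + 2 = 10 → 'k'
  'e' (4) + 2 = 6 → 'g'
  'n' (13) + 2 = 15 → 'p'
  't' (19) + 2 = 21 → 'v'
Result = "cpekgpv"


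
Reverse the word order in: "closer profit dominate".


Original: "closer profit dominate"
Words (1..n): closer | profit | dominate
Reversed (n..1): dominate | profit | closer
Result = "dominate profit closer"


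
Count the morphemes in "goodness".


Word: "goodness"
Morphemes: good | -ness
Each morpheme carries meaning
= 2 morphemes


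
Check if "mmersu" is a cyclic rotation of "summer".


Word: "summer", Candidate: "mmersu"
Method: check if candidate is substring of word+word
"summersummer" contains "mmersu"? Yes
Is rotation = Yes


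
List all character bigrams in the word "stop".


Word: "stop" (length 4)
Number of bigrams = 4 - 2 + 1 = 3
  Position 0: "st"
  Position 1: "to"
  Position 2: "op"
Bigrams = "st", "to", "op"


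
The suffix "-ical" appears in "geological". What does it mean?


Suffix: -ical
As in: geological -> geology + -ical, with a spelling change
Meaning = relating to


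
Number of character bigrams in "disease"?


Word: "disease" (length 7)
Number of 2-grams = length - 2 + 1 = 7 - 2 + 1
= 6


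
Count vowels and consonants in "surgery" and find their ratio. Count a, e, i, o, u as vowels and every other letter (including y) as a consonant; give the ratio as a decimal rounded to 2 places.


Word: "surgery"
Vowels (a,e,i,o,u): 2
Consonants: 5
Ratio = 2/5
= 0.40


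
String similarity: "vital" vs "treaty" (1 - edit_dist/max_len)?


Word 1: "vital" (length 5)
Word 2: "treaty" (length 6)
One optimal edit sequence:
  1. substitute 'v' -> 't'  (+1)
  2. substitute 'i' -> 'r'  (+1)
  3. substitute 't' -> 'e'  (+1)
  4. keep 'a'
  5. insert 't'  (+1)
  6. substitute 'l' -> 'y'  (+1)
Edit distance = 5
Max length = max(5, 6) = 6
Similarity = 1 - 5/6
= 0.1667


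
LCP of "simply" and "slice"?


Word 1: "simply"
Word 2: "slice"
Comparing from start:
  Pos 0: 's' == 's'
  Pos 1: 'i' != 'l' (stop)
LCP = "s" (length 1)


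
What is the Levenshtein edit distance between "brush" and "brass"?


Word 1: "brush" (length 5)
Word 2: "brass" (length 5)
One optimal edit sequence (insert/delete/substitute each cost 1):
  1. keep 'b'
  2. keep 'r'
  3. substitute 'u' -> 'a'  (+1)
  4. keep 's'
  5. substitute 'h' -> 's'  (+1)
Total edit operations: 2
Edit distance = 2


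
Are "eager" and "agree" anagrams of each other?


Word 1: "eager" → sorted: aeegr
Word 2: "agree" → sorted: aeegr
Same letters? aeegr == aeegr
Anagram = Yes


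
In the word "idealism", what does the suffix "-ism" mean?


Suffix: -ism
Example: idealism = ideal + -ism
Meaning = belief / practice


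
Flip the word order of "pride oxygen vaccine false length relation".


Original: "pride oxygen vaccine false length relation"
Words (1..n): pride | oxygen | vaccine | false | length | relation
Reversed (n..1): relation | length | false | vaccine | oxygen | pride
Result = "relation length false vaccine oxygen pride"


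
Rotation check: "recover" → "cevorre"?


Word: "recover", Candidate: "cevorre"
Method: check if candidate is substring of word+word
"recoverrecover" contains "cevorre"? No
Is rotation = No


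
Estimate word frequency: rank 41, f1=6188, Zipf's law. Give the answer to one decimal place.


Zipf's law: f(r) = f(1) / r
f(1) = 6188
f(41) = 6188 / 41
= 150.9 occurrences


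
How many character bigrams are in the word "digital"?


Word: "digital" (length 7)
Number of 2-grams = length - 2 + 1 = 7 - 2 + 1
= 6


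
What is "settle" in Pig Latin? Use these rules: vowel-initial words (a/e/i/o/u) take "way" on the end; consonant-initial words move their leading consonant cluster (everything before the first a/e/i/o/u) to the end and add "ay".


Word: "settle"
Starts with consonant(s) → move to end, add 'ay'
Consonant cluster: "s"
Pig Latin = "ettlesay"


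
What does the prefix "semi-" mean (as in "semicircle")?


Prefix: semi-
As in: semicircle -> semi- + circle
Meaning = half


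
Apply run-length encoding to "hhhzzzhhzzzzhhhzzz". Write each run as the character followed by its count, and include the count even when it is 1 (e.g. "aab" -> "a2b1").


String: "hhhzzzhhzzzzhhhzzz"
Scanning for consecutive runs:
  'h' x 3
  'z' x 3
  'h' x 2
  'z' x 4
  'h' x 3
  'z' x 3
RLE = "h3z3h2z4h3z3"


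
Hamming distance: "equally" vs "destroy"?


Comparing character by character (same length = 7):
  Pos 0: 'e' vs 'd' !=
  Pos 1: 'q' vs 'e' !=
  Pos 2: 'u' vs 's' !=
  Pos 3: 'a' vs 't' !=
  Pos 4: 'l' vs 'r' !=
  Pos 5: 'l' vs 'o' !=
  Pos 6: 'y' vs 'y' =
Hamming distance = 6


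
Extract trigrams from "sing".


Word: "sing" (length 4)
Number of trigrams = 4 - 3 + 1 = 2
  Position 0: "sin"
  Position 1: "ing"
Trigrams = "sin", "ing"


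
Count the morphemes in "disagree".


Word: "disagree"
Morphemes: dis- / agree
Each morpheme carries meaning
= 2 morphemes


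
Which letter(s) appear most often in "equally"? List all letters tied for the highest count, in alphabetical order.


Word: "equally"
Letter counts:
  'a': 1
  'e': 1
  'l': 2
  'q': 1
  'u': 1
  'y': 1
Maximum count = 2
Most frequent = 'l' (2 times each)


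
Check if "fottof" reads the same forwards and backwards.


Word: "fottof"
Reversed: "fottof"
Forward == Backward? fottof == fottof
Palindrome = Yes


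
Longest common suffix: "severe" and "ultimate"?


Word 1: "severe"
Word 2: "ultimate"
Comparing from end:
  Pos -1: 'e' == 'e'
  Pos -2: 'r' != 't' (stop)
LCS = "e" (length 1)


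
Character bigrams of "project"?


Word: "project" (length 7)
Number of bigrams = 7 - 2 + 1 = 6
  Position 0: "pr"
  Position 1: "ro"
  Position 2: "oj"
  Position 3: "je"
  Position 4: "ec"
  Position 5: "ct"
Bigrams = "pr", "ro", "oj", "je", "ec", "ct"


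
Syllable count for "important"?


Word: "important"
Syllable breakdown: im · por · tant
Counting: 3 parts
= 3 syllables


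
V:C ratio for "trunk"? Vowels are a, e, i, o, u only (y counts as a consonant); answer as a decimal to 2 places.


Word: "trunk"
Vowels (a,e,i,o,u): 1
Consonants: 4
Ratio = 1/4
= 0.25


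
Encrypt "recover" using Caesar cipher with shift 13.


Word: "recover"
Shift: 13
Each letter → (letter + shift) mod 26:
  'r' (17) + 13 = 4 → 'e'
  'e' (4) + 13 = 17 → 'r'
  'c' (2) + 13 = 15 → 'p'
  'o' (14) + 13 = 1 → 'b'
  'v' (21) + 13 = 8 → 'i'
  'e' (4) + 13 = 17 → 'r'
  'r' (17) + 13 = 4 → 'e'
Result = "erpbire"


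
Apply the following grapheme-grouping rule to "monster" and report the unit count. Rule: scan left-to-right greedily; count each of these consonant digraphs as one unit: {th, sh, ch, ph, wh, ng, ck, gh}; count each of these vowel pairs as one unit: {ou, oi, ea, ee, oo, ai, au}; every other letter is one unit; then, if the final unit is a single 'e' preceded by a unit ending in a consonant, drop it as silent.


Word: "monster" (7 letters)
Left-to-right scan:
  1. 'm' (letter)
  2. 'o' (letter)
  3. 'n' (letter)
  4. 's' (letter)
  5. 't' (letter)
  6. 'e' (letter)
  7. 'r' (letter)
Units from scan: 7
Sound units = 7 units


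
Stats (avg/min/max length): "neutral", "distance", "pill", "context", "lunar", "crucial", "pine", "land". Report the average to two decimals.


Lengths: "neutral"=7, "distance"=8, "pill"=4, "context"=7, "lunar"=5, "crucial"=7, "pine"=4, "land"=4
Sum = 46, Count = 8
Average = 46/8 = 5.75
= avg=5.75, min=4, max=8


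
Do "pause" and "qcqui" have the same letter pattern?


Pattern of "pause": [0, 1, 2, 3, 4]
Pattern of "qcqui": [0, 1, 0, 2, 3]
Patterns do not match
Same pattern = No


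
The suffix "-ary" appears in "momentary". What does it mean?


Suffix: -ary
Example: momentary (moment + -ary)
Meaning = relating to


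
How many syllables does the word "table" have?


Word: "table"
Syllable breakdown: ta / ble
Counting: 2 parts
= 2 syllables


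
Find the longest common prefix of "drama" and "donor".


Word 1: "drama"
Word 2: "donor"
Comparing from start:
  Pos 0: 'd' == 'd'
  Pos 1: 'r' != 'o' (stop)
LCP = "d" (length 1)


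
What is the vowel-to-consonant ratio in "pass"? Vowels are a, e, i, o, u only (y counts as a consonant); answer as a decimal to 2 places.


Word: "pass"
Vowels (a,e,i,o,u): 1
Consonants: 3
Ratio = 1/3
= 0.33


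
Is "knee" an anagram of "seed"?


Word 1: "seed" → sorted: dees
Word 2: "knee" → sorted: eekn
Same letters? dees != eekn
Anagram = No


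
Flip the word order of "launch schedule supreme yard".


Original: "launch schedule supreme yard"
Words (1..n): launch | schedule | supreme | yard
Reversed (n..1): yard | supreme | schedule | launch
Result = "yard supreme schedule launch"


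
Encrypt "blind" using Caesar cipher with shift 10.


Word: "blind"
Shift: 10
Each letter → (letter + shift) mod 26:
  'b' (1) + 10 = 11 → 'l'
  'l' (11) + 10 = 21 → 'v'
  'i' (8) + 10 = 18 → 's'
  'n' (13) + 10 = 23 → 'x'
  'd' (3) + 10 = 13 → 'n'
Result = "lvsxn"


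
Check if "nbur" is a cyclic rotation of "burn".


Word: "burn", Candidate: "nbur"
Method: check if candidate is substring of word+word
"burnburn" contains "nbur"? Yes
Is rotation = Yes


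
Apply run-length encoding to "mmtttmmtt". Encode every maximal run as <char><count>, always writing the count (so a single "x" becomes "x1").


String: "mmtttmmtt"
Scanning for consecutive runs:
  'm' x 2
  't' x 3
  'm' x 2
  't' x 2
RLE = "m2t3m2t2"


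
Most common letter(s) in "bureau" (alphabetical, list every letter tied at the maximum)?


Word: "bureau"
Letter counts:
  'a': 1
  'b': 1
  'e': 1
  'r': 1
  'u': 2
Maximum count = 2
Most frequent = 'u' (2 times each)


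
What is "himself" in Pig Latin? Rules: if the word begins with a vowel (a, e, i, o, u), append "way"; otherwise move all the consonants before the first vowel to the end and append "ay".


Word: "himself"
Starts with consonant(s) → move to end, add 'ay'
Consonant cluster: "h"
Pig Latin = "imselfhay"


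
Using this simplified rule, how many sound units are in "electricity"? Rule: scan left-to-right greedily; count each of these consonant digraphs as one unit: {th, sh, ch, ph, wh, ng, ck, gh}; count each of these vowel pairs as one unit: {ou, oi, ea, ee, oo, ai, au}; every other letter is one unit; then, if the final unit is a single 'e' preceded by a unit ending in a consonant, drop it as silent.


Word: "electricity" (11 letters)
Left-to-right scan:
  1. 'e' (letter)
  2. 'l' (letter)
  3. 'e' (letter)
  4. 'c' (letter)
  5. 't' (letter)
  6. 'r' (letter)
  7. 'i' (letter)
  8. 'c' (letter)
  9. 'i' (letter)
  10. 't' (letter)
  11. 'y' (letter)
Units from scan: 11
Sound units = 11 units


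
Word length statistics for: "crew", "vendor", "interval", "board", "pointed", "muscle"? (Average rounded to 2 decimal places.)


Lengths: "crew"=4, "vendor"=6, "interval"=8, "board"=5, "pointed"=7, "muscle"=6
Sum = 36, Count = 6
Average = 36/6 = 6.00
= avg=6.00, min=4, max=8


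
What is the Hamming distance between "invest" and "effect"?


Comparing character by character (same length = 6):
  Pos 0: 'i' vs 'e' !=
  Pos 1: 'n' vs 'f' !=
  Pos 2: 'v' vs 'f' !=
  Pos 3: 'e' vs 'e' =
  Pos 4: 's' vs 'c' !=
  Pos 5: 't' vs 't' =
Hamming distance = 4


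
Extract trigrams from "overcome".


Word: "overcome" (length 8)
Number of trigrams = 8 - 3 + 1 = 6
  Position 0: "ove"
  Position 1: "ver"
  Position 2: "erc"
  Position 3: "rco"
  Position 4: "com"
  Position 5: "ome"
Trigrams = "ove", "ver", "erc", "rco", "com", "ome"


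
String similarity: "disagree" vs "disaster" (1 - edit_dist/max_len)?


Word 1: "disagree" (length 8)
Word 2: "disaster" (length 8)
One optimal edit sequence:
  1. keep 'd'
  2. keep 'i'
  3. keep 's'
  4. keep 'a'
  5. substitute 'g' -> 's'  (+1)
  6. substitute 'r' -> 't'  (+1)
  7. keep 'e'
  8. substitute 'e' -> 'r'  (+1)
Edit distance = 3
Max length = max(8, 8) = 8
Similarity = 1 - 3/8
= 0.6250


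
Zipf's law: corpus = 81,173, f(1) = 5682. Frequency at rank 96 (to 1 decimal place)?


Zipf's law: f(r) = f(1) / r
f(1) = 5682
f(96) = 5682 / 96
= 59.2 occurrences


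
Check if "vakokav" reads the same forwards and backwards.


Word: "vakokav"
Reversed: "vakokav"
Forward == Backward? vakokav == vakokav
Palindrome = Yes


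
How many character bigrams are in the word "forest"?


Word: "forest" (length 6)
Number of 2-grams = length - 2 + 1 = 6 - 2 + 1
= 5


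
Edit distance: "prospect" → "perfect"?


Word 1: "prospect" (length 8)
Word 2: "perfect" (length 7)
One optimal edit sequence (insert/delete/substitute each cost 1):
  1. keep 'p'
  2. delete 'r'  (+1)
  3. substitute 'o' -> 'e'  (+1)
  4. substitute 's' -> 'r'  (+1)
  5. substitute 'p' -> 'f'  (+1)
  6. keep 'e'
  7. keep 'c'
  8. keep 't'
Total edit operations: 4
Edit distance = 4


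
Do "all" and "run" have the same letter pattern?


Pattern of "all": [0, 1, 1]
Pattern of "run": [0, 1, 2]
Patterns do not match
Same pattern = No


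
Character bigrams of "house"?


Word: "house" (length 5)
Number of bigrams = 5 - 2 + 1 = 4
  Position 0: "ho"
  Position 1: "ou"
  Position 2: "us"
  Position 3: "se"
Bigrams = "ho", "ou", "us", "se"


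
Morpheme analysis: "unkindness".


Word: "unkindness"
Morphemes: un- / kind / -ness
Each morpheme carries meaning
= 3 morphemes


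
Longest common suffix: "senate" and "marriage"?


Word 1: "senate"
Word 2: "marriage"
Comparing from end:
  Pos -1: 'e' == 'e'
  Pos -2: 't' != 'g' (stop)
LCS = "e" (length 1)


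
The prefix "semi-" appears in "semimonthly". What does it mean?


Prefix: semi-
Example: semimonthly = semi- + monthly
Meaning = half


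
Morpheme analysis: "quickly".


Word: "quickly"
Morphemes: quick / -ly
Each morpheme carries meaning
= 2 morphemes


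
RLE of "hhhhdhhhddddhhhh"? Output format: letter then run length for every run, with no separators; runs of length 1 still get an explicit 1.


String: "hhhhdhhhddddhhhh"
Scanning for consecutive runs:
  'h' x 4
  'd' x 1
  'h' x 3
  'd' x 4
  'h' x 4
RLE = "h4d1h3d4h4"


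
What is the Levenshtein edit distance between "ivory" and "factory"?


Word 1: "ivory" (length 5)
Word 2: "factory" (length 7)
One optimal edit sequence (insert/delete/substitute each cost 1):
  1. insert 'f'  (+1)
  2. insert 'a'  (+1)
  3. substitute 'i' -> 'c'  (+1)
  4. substitute 'v' -> 't'  (+1)
  5. keep 'o'
  6. keep 'r'
  7. keep 'y'
Total edit operations: 4
Edit distance = 4


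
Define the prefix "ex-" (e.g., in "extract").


Prefix: ex-
As in: extract -> ex- + tract
Meaning = out / former


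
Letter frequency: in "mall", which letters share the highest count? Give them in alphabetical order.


Word: "mall"
Letter counts:
  'a': 1
  'l': 2
  'm': 1
Maximum count = 2
Most frequent = 'l' (2 times each)


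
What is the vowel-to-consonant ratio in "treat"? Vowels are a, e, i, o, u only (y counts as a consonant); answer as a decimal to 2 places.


Word: "treat"
Vowels (a,e,i,o,u): 2
Consonants: 3
Ratio = 2/3
= 0.67


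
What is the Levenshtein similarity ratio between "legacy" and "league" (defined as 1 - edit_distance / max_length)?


Word 1: "legacy" (length 6)
Word 2: "league" (length 6)
One optimal edit sequence:
  1. keep 'l'
  2. keep 'e'
  3. substitute 'g' -> 'a'  (+1)
  4. substitute 'a' -> 'g'  (+1)
  5. substitute 'c' -> 'u'  (+1)
  6. substitute 'y' -> 'e'  (+1)
Edit distance = 4
Max length = max(6, 6) = 6
Similarity = 1 - 4/6
= 0.3333


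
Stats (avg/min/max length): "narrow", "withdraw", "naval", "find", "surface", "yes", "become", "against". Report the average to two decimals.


Lengths: "narrow"=6, "withdraw"=8, "naval"=5, "find"=4, "surface"=7, "yes"=3, "become"=6, "against"=7
Sum = 46, Count = 8
Average = 46/8 = 5.75
= avg=5.75, min=3, max=8


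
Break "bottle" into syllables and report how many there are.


Word: "bottle"
Syllable breakdown: bot-tle
Counting: 2 parts
= 2 syllables


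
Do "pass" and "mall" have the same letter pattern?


Pattern of "pass": [0, 1, 2, 2]
Pattern of "mall": [0, 1, 2, 2]
Patterns match
Same pattern = Yes


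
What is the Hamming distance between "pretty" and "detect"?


Comparing character by character (same length = 6):
  Pos 0: 'p' vs 'd' !=
  Pos 1: 'r' vs 'e' !=
  Pos 2: 'e' vs 't' !=
  Pos 3: 't' vs 'e' !=
  Pos 4: 't' vs 'c' !=
  Pos 5: 'y' vs 't' !=
Hamming distance = 6


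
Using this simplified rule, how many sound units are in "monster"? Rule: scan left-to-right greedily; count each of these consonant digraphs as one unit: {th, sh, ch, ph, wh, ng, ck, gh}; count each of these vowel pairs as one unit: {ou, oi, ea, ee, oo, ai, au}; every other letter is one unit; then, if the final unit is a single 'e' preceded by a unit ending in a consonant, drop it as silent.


Word: "monster" (7 letters)
Left-to-right scan:
  1. 'm' (letter)
  2. 'o' (letter)
  3. 'n' (letter)
  4. 's' (letter)
  5. 't' (letter)
  6. 'e' (letter)
  7. 'r' (letter)
Units from scan: 7
Sound units = 7 units


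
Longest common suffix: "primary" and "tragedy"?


Word 1: "primary"
Word 2: "tragedy"
Comparing from end:
  Pos -1: 'y' == 'y'
  Pos -2: 'r' != 'd' (stop)
LCS = "y" (length 1)


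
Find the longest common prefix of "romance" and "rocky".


Word 1: "romance"
Word 2: "rocky"
Comparing from start:
  Pos 0: 'r' == 'r'
  Pos 1: 'o' == 'o'
  Pos 2: 'm' != 'c' (stop)
LCP = "ro" (length 2)


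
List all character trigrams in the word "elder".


Word: "elder" (length 5)
Number of trigrams = 5 - 3 + 1 = 3
  Position 0: "eld"
  Position 1: "lde"
  Position 2: "der"
Trigrams = "eld", "lde", "der"


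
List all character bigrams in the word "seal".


Word: "seal" (length 4)
Number of bigrams = 4 - 2 + 1 = 3
  Position 0: "se"
  Position 1: "ea"
  Position 2: "al"
Bigrams = "se", "ea", "al"


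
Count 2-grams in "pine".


Word: "pine" (length 4)
Number of 2-grams = length - 2 + 1 = 4 - 2 + 1
= 3


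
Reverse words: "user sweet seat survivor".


Original: "user sweet seat survivor"
Words (1..n): user | sweet | seat | survivor
Reversed (n..1): survivor | seat | sweet | user
Result = "survivor seat sweet user"


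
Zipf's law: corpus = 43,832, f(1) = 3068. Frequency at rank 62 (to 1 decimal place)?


Zipf's law: f(r) = f(1) / r
f(1) = 3068
f(62) = 3068 / 62
= 49.5 occurrences


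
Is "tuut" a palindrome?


Word: "tuut"
Reversed: "tuut"
Forward == Backward? tuut == tuut
Palindrome = Yes


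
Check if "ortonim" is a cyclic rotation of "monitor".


Word: "monitor", Candidate: "ortonim"
Method: check if candidate is substring of word+word
"monitormonitor" contains "ortonim"? No
Is rotation = No


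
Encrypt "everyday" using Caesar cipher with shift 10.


Word: "everyday"
Shift: 10
Each letter → (letter + shift) mod 26:
  'e' (4) + 10 = 14 → 'o'
  'v' (21) + 10 = 5 → 'f'
  'e' (4) + 10 = 14 → 'o'
  'r' (17) + 10 = 1 → 'b'
  'y' (24) + 10 = 8 → 'i'
  'd' (3) + 10 = 13 → 'n'
  'a' (0) + 10 = 10 → 'k'
  'y' (24) + 10 = 8 → 'i'
Result = "ofobinki"


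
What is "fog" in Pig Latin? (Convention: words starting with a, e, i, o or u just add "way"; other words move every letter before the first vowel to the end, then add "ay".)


Word: "fog"
Starts with consonant(s) → move to end, add 'ay'
Consonant cluster: "f"
Pig Latin = "ogfay"


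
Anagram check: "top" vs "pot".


Word 1: "top" → sorted: opt
Word 2: "pot" → sorted: opt
Same letters? opt == opt
Anagram = Yes


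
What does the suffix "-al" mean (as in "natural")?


Suffix: -al
As in: natural -> nature + -al, with a spelling change
Meaning = relating to


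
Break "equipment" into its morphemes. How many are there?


Word: "equipment"
Morphemes: equip / -ment
Each morpheme carries meaning
= 2 morphemes


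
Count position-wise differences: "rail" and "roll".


Comparing character by character (same length = 4):
  Pos 0: 'r' vs 'r' =
  Pos 1: 'a' vs 'o' !=
  Pos 2: 'i' vs 'l' !=
  Pos 3: 'l' vs 'l' =
Hamming distance = 2


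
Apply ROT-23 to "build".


Word: "build"
Shift: 23
Each letter → (letter + shift) mod 26:
  'b' (1) + 23 = 24 → 'y'
  'u' (20) + 23 = 17 → 'r'
  'i' (8) + 23 = 5 → 'f'
  'l' (11) + 23 = 8 → 'i'
  'd' (3) + 23 = 0 → 'a'
Result = "yrfia"


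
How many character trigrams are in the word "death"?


Word: "death" (length 5)
Number of 3-grams = length - 3 + 1 = 5 - 3 + 1
= 3


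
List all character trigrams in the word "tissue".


Word: "tissue" (length 6)
Number of trigrams = 6 - 3 + 1 = 4
  Position 0: "tis"
  Position 1: "iss"
  Position 2: "ssu"
  Position 3: "sue"
Trigrams = "tis", "iss", "ssu", "sue"


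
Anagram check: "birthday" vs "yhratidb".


Word 1: "birthday" → sorted: abdhirty
Word 2: "yhratidb" → sorted: abdhirty
Same letters? abdhirty == abdhirty
Anagram = Yes


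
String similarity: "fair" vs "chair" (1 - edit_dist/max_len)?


Word 1: "fair" (length 4)
Word 2: "chair" (length 5)
One optimal edit sequence:
  1. insert 'c'  (+1)
  2. substitute 'f' -> 'h'  (+1)
  3. keep 'a'
  4. keep 'i'
  5. keep 'r'
Edit distance = 2
Max length = max(4, 5) = 5
Similarity = 1 - 2/5
= 0.6000


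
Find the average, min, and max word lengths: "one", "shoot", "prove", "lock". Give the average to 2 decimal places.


Lengths: "one"=3, "shoot"=5, "prove"=5, "lock"=4
Sum = 17, Count = 4
Average = 17/4 = 4.25
= avg=4.25, min=3, max=5


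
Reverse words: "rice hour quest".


Original: "rice hour quest"
Words (1..n): rice | hour | quest
Reversed (n..1): quest | hour | rice
Result = "quest hour rice"


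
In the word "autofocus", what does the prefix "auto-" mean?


Prefix: auto-
Example: autofocus (auto- + focus)
Meaning = self


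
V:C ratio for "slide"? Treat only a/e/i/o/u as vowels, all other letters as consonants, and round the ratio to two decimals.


Word: "slide"
Vowels (a,e,i,o,u): 2
Consonants: 3
Ratio = 2/3
= 0.67


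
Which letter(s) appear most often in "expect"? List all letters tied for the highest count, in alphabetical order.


Word: "expect"
Letter counts:
  'c': 1
  'e': 2
  'p': 1
  't': 1
  'x': 1
Maximum count = 2
Most frequent = 'e' (2 times each)


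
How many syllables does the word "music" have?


Word: "music"
Syllable breakdown: mu-sic
Counting: 2 parts
= 2 syllables


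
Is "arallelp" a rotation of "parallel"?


Word: "parallel", Candidate: "arallelp"
Method: check if candidate is substring of word+word
"parallelparallel" contains "arallelp"? Yes
Is rotation = Yes


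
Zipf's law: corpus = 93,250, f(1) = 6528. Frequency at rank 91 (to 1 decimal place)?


Zipf's law: f(r) = f(1) / r
f(1) = 6528
f(91) = 6528 / 91
= 71.7 occurrences


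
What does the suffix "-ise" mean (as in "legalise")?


Suffix: -ise
Example: legalise (legal + -ise)
Meaning = to make


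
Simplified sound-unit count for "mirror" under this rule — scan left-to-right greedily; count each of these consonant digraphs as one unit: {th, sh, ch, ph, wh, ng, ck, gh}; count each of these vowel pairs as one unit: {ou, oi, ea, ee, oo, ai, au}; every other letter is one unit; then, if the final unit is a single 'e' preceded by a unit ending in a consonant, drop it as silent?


Word: "mirror" (6 letters)
Left-to-right scan:
  (1) 'm' (letter)
  (2) 'i' (letter)
  (3) 'r' (letter)
  (4) 'r' (letter)
  (5) 'o' (letter)
  (6) 'r' (letter)
Units from scan: 6
Sound units = 6 units


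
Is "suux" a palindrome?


Word: "suux"
Reversed: "xuus"
Forward == Backward? suux != xuus
Palindrome = No


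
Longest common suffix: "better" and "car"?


Word 1: "better"
Word 2: "car"
Comparing from end:
  Pos -1: 'r' == 'r'
  Pos -2: 'e' != 'a' (stop)
LCS = "r" (length 1)


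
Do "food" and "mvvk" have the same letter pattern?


Pattern of "food": [0, 1, 1, 2]
Pattern of "mvvk": [0, 1, 1, 2]
Patterns match
Same pattern = Yes


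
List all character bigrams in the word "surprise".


Word: "surprise" (length 8)
Number of bigrams = 8 - 2 + 1 = 7
  Position 0: "su"
  Position 1: "ur"
  Position 2: "rp"
  Position 3: "pr"
  Position 4: "ri"
  Position 5: "is"
  Position 6: "se"
Bigrams = "su", "ur", "rp", "pr", "ri", "is", "se"


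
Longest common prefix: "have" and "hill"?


Word 1: "have"
Word 2: "hill"
Comparing from start:
  Pos 0: 'h' == 'h'
  Pos 1: 'a' != 'i' (stop)
LCP = "h" (length 1)


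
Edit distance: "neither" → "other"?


Word 1: "neither" (length 7)
Word 2: "other" (length 5)
One optimal edit sequence (insert/delete/substitute each cost 1):
  1. delete 'n'  (+1)
  2. delete 'e'  (+1)
  3. substitute 'i' -> 'o'  (+1)
  4. keep 't'
  5. keep 'h'
  6. keep 'e'
  7. keep 'r'
Total edit operations: 3
Edit distance = 3


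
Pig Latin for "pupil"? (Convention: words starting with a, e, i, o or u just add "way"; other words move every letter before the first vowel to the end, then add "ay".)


Word: "pupil"
Starts with consonant(s) → move to end, add 'ay'
Consonant cluster: "p"
Pig Latin = "upilpay"
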